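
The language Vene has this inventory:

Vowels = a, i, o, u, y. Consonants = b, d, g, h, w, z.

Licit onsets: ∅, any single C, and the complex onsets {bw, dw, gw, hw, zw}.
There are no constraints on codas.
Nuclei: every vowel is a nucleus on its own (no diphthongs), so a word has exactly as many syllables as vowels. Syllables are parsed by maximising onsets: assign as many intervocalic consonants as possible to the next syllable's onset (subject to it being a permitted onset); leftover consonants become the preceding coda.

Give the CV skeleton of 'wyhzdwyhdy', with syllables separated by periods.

CVCC.CCVC.CV

Nuclei (vowels): y, y, y → 3 syllables.
Between /y/ (V1) and /y/ (V2): /hzdw/ — longest licit onset from the right is /dw/, leaving /hz/ as coda.
Between /y/ (V2) and /y/ (V3): /hd/ — longest licit onset from the right is /d/, leaving /h/ as coda.
So the parse is wyhz.dwyh.dy.
Mapping each syllable to C/V: /wyhz/ → CVCC, /dwyh/ → CCVC, /dy/ → CV.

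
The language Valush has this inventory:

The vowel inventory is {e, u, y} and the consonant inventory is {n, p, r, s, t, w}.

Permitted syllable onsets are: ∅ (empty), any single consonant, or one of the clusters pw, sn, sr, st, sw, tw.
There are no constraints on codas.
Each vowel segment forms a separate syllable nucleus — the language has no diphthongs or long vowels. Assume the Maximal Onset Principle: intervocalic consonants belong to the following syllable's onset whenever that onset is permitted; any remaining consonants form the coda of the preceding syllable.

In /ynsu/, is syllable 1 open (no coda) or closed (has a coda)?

The vowels are y, u — 2 nuclei, so 2 syllables.
/y…u/ gap (V1→V2): /ns/ splits as /n/ + /s/ (/s/ is the longest suffix that is a licit onset).
Syllabification: yn.su.
Syllable 1 is /yn/ with coda /n/, so it is closed.

closed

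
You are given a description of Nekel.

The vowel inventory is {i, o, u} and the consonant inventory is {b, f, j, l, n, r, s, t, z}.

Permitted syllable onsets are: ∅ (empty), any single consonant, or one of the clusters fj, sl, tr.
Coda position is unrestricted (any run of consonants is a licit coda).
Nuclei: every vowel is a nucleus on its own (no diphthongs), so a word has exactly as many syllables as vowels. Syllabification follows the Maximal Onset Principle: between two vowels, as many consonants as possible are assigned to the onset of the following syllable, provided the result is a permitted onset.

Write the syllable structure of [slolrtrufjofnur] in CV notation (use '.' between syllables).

CCVCC.CCV.CCVC.CVC

The vowels are o, u, o, u — 4 nuclei, so 4 syllables.
V1 /o/ – V2 /u/: /lrtr/; trying suffixes from longest down, /tr/ is the first permitted one, so coda /lr/ | onset /tr/.
V2 /u/ – V3 /o/: /fj/ is a licit onset in full, so it all attaches to the next syllable.
V3 /o/ – V4 /u/: /fn/ — longest licit onset from the right is /n/, leaving /f/ as coda.
Syllabification: slolr.tru.fjof.nur.
Mapping each syllable to C/V: /slolr/ → CCVCC, /tru/ → CCV, /fjof/ → CCVC, /nur/ → CVC.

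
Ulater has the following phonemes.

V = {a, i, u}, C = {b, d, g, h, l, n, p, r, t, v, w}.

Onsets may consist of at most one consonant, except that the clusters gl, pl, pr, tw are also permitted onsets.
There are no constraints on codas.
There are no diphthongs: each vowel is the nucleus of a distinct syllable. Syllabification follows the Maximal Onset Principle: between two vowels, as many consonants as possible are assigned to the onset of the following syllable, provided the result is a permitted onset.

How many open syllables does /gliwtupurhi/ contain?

2

Vowels present: i, u, u, i; each is a nucleus, giving 4 syllables.
Between /i/ (V1) and /u/ (V2): cluster /wt/ — the longest permitted-onset suffix is /t/; onset = /t/, preceding coda = /w/.
Between /u/ (V2) and /u/ (V3): /p/ is a single consonant, so it becomes the next onset.
Between /u/ (V3) and /i/ (V4): cluster /rh/ — the longest permitted-onset suffix is /h/; onset = /h/, preceding coda = /r/.
So the parse is gliw.tu.pur.hi.
Classifying each syllable: /gliw/ (closed), /tu/ (open), /pur/ (closed), /hi/ (open).
Open syllables: 2.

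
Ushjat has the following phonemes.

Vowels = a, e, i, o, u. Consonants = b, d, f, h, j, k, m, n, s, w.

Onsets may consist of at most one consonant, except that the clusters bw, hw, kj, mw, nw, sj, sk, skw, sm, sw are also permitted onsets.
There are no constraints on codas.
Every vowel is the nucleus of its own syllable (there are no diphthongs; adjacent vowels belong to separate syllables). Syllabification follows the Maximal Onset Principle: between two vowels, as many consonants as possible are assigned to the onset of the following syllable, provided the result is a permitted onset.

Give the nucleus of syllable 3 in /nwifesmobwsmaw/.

o

Nuclei (vowels): i, e, o, a → 4 syllables.
The third nucleus (vowel 3 from the left) is /o/.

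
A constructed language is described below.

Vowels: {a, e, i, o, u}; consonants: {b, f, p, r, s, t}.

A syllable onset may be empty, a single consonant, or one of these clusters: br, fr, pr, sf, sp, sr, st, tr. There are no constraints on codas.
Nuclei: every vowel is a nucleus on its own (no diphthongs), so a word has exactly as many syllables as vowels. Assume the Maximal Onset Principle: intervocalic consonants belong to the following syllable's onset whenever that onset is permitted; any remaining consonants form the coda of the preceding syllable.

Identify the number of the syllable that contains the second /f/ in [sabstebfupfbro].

Nuclei (vowels): a, e, u, o → 4 syllables.
V1 /a/ – V2 /e/: /bst/; trying suffixes from longest down, /st/ is the first permitted one, so coda /b/ | onset /st/.
V2 /e/ – V3 /u/: cluster /bf/ — the longest permitted-onset suffix is /f/; onset = /f/, preceding coda = /b/.
V3 /u/ – V4 /o/: cluster /pfbr/ — the longest permitted-onset suffix is /br/; onset = /br/, preceding coda = /pf/.
Result: sab.steb.fupf.bro.
The second /f/ is in the coda of syllable 3 (/fupf/).

3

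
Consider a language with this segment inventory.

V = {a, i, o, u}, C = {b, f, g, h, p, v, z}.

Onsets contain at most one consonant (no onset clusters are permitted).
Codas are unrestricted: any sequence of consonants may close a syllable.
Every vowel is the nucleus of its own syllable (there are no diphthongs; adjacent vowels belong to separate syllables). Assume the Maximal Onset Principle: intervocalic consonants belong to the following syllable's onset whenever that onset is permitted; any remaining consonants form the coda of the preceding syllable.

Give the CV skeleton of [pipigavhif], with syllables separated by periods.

The vowels are i, i, a, i — 4 nuclei, so 4 syllables.
/i…i/ gap (V1→V2): just /p/ — single C goes to the following onset.
/i…a/ gap (V2→V3): /g/ → onset of the next syllable (single consonants are always licit onsets).
/a…i/ gap (V3→V4): /vh/ splits as /v/ + /h/ (/h/ is the longest suffix that is a licit onset).
Putting it together: pi.pi.gav.hif.
Mapping each syllable to C/V: /pi/ → CV, /pi/ → CV, /gav/ → CVC, /hif/ → CVC.

CV.CV.CVC.CVC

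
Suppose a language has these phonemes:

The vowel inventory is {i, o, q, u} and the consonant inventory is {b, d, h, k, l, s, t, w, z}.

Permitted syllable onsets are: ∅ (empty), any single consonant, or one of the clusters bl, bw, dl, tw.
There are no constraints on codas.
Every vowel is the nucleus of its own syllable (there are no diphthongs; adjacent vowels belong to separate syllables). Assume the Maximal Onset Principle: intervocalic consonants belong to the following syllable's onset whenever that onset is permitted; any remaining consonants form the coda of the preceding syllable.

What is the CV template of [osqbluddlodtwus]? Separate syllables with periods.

V.CV.CCVC.CCVC.CCVC

The vowels are o, q, u, o, u — 5 nuclei, so 5 syllables.
V1 /o/ – V2 /q/: just /s/ — single C goes to the following onset.
V2 /q/ – V3 /u/: cluster /bl/ — /bl/ is itself a permitted onset, so the whole cluster goes right; preceding coda = ∅.
V3 /u/ – V4 /o/: /ddl/ — longest licit onset from the right is /dl/, leaving /d/ as coda.
V4 /o/ – V5 /u/: /dtw/ splits as /d/ + /tw/ (/tw/ is the longest suffix that is a licit onset).
So the parse is o.sq.blud.dlod.twus.
Mapping each syllable to C/V: /o/ → V, /sq/ → CV, /blud/ → CCVC, /dlod/ → CCVC, /twus/ → CCVC.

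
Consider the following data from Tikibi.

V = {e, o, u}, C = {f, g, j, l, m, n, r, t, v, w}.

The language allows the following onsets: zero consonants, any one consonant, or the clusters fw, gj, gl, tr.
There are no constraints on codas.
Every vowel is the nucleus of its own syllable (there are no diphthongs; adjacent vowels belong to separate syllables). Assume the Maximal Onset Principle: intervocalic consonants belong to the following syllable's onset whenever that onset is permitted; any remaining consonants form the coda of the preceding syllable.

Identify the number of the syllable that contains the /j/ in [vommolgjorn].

3

Vowels present: o, o, o; each is a nucleus, giving 3 syllables.
σ1/σ2 boundary: cluster /mm/ — the longest permitted-onset suffix is /m/; onset = /m/, preceding coda = /m/.
σ2/σ3 boundary: cluster /lgj/ — the longest permitted-onset suffix is /gj/; onset = /gj/, preceding coda = /l/.
Putting it together: vom.mol.gjorn.
The /j/ is in the onset of syllable 3 (/gjorn/).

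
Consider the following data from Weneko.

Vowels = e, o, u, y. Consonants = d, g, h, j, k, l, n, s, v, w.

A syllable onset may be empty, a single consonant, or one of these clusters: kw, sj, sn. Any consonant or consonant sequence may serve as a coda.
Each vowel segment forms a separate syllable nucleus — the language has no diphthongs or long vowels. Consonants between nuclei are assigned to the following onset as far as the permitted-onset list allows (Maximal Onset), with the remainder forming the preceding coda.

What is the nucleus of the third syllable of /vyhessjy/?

The vowels are y, e, y — 3 nuclei, so 3 syllables.
The third nucleus (vowel 3 from the left) is /y/.

y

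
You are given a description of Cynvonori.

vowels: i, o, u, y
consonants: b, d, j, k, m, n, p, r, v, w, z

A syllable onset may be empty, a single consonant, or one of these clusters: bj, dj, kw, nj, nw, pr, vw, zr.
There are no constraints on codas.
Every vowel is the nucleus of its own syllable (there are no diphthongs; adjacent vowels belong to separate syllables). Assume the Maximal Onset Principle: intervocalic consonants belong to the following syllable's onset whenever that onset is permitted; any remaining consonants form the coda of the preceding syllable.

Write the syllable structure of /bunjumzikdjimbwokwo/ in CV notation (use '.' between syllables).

CV.CCVC.CVC.CCVCC.CV.CCV

The vowels are u, u, i, i, o, o — 6 nuclei, so 6 syllables.
Between /u/ (V1) and /u/ (V2): /nj/ is a licit onset in full, so it all attaches to the next syllable.
Between /u/ (V2) and /i/ (V3): cluster /mz/ — the longest permitted-onset suffix is /z/; onset = /z/, preceding coda = /m/.
Between /i/ (V3) and /i/ (V4): /kdj/; trying suffixes from longest down, /dj/ is the first permitted one, so coda /k/ | onset /dj/.
Between /i/ (V4) and /o/ (V5): /mbw/ — longest licit onset from the right is /w/, leaving /mb/ as coda.
Between /o/ (V5) and /o/ (V6): /kw/ is a licit onset in full, so it all attaches to the next syllable.
Result: bu.njum.zik.djimb.wo.kwo.
Mapping each syllable to C/V: /bu/ → CV, /njum/ → CCVC, /zik/ → CVC, /djimb/ → CCVCC, /wo/ → CV, /kwo/ → CCV.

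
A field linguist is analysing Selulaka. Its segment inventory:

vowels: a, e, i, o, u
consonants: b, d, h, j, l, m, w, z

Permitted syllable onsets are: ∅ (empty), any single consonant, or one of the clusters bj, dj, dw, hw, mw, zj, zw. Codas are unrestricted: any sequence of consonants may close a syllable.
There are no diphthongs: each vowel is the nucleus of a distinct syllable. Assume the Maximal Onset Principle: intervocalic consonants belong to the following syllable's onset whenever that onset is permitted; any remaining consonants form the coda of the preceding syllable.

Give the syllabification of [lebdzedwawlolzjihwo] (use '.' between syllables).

lebd.ze.dwaw.lol.zji.hwo

Nuclei (vowels): e, e, a, o, i, o → 6 syllables.
Between /e/ (V1) and /e/ (V2): /bdz/; trying suffixes from longest down, /z/ is the first permitted one, so coda /bd/ | onset /z/.
Between /e/ (V2) and /a/ (V3): /dw/ is a licit onset in full, so it all attaches to the next syllable.
Between /a/ (V3) and /o/ (V4): /wl/ splits as /w/ + /l/ (/l/ is the longest suffix that is a licit onset).
Between /o/ (V4) and /i/ (V5): /lzj/; trying suffixes from longest down, /zj/ is the first permitted one, so coda /l/ | onset /zj/.
Between /i/ (V5) and /o/ (V6): /hw/ is a licit onset in full, so it all attaches to the next syllable.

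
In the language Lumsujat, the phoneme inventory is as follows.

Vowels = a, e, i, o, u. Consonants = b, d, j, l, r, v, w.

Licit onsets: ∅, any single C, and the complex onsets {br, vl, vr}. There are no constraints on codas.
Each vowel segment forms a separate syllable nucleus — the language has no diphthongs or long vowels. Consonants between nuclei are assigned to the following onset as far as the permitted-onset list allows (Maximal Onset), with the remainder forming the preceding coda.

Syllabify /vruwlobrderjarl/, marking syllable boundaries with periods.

vruw.lobr.der.jarl

Vowels present: u, o, e, a; each is a nucleus, giving 4 syllables.
σ1/σ2 boundary: /wl/ splits as /w/ + /l/ (/l/ is the longest suffix that is a licit onset).
σ2/σ3 boundary: /brd/ — longest licit onset from the right is /d/, leaving /br/ as coda.
σ3/σ4 boundary: /rj/; trying suffixes from longest down, /j/ is the first permitted one, so coda /r/ | onset /j/.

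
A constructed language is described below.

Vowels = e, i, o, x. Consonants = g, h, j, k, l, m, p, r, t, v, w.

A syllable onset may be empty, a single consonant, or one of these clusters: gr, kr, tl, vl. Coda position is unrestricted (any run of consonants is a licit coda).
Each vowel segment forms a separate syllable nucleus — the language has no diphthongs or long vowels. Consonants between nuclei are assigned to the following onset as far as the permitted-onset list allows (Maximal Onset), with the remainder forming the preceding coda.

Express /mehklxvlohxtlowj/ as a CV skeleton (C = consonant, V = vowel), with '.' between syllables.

CVCC.CV.CCV.CV.CCVCC

The vowels are e, x, o, x, o — 5 nuclei, so 5 syllables.
Between /e/ (V1) and /x/ (V2): /hkl/; trying suffixes from longest down, /l/ is the first permitted one, so coda /hk/ | onset /l/.
Between /x/ (V2) and /o/ (V3): /vl/ is a licit onset in full, so it all attaches to the next syllable.
Between /o/ (V3) and /x/ (V4): /h/ is a single consonant, so it becomes the next onset.
Between /x/ (V4) and /o/ (V5): /tl/ — entire cluster is a permitted onset → onset /tl/, coda ∅.
Putting it together: mehk.lx.vlo.hx.tlowj.
Mapping each syllable to C/V: /mehk/ → CVCC, /lx/ → CV, /vlo/ → CCV, /hx/ → CV, /tlowj/ → CCVCC.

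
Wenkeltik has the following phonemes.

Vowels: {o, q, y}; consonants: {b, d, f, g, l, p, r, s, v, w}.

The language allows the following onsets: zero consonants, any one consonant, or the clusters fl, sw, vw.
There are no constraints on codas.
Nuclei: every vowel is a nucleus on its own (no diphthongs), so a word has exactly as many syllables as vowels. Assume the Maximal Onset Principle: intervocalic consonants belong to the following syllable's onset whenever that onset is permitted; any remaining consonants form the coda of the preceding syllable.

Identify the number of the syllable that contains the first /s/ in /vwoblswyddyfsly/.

Nuclei (vowels): o, y, y, y → 4 syllables.
/o…y/ gap (V1→V2): /blsw/ splits as /bl/ + /sw/ (/sw/ is the longest suffix that is a licit onset).
/y…y/ gap (V2→V3): cluster /dd/ — the longest permitted-onset suffix is /d/; onset = /d/, preceding coda = /d/.
/y…y/ gap (V3→V4): cluster /fsl/ — the longest permitted-onset suffix is /l/; onset = /l/, preceding coda = /fs/.
Putting it together: vwobl.swyd.dyfs.ly.
The first /s/ is in the onset of syllable 2 (/swyd/).

2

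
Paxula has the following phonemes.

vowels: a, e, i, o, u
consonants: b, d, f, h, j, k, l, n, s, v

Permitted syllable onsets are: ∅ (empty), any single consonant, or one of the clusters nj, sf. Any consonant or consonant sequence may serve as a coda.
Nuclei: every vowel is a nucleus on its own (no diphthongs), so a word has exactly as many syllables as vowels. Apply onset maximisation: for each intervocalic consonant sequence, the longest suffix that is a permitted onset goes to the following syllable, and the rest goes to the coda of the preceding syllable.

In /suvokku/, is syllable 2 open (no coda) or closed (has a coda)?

closed

Vowels present: u, o, u; each is a nucleus, giving 3 syllables.
V1 /u/ – V2 /o/: /v/ is a single consonant, so it becomes the next onset.
V2 /o/ – V3 /u/: /kk/ — longest licit onset from the right is /k/, leaving /k/ as coda.
Putting it together: su.vok.ku.
Syllable 2 is /vok/ with coda /k/, so it is closed.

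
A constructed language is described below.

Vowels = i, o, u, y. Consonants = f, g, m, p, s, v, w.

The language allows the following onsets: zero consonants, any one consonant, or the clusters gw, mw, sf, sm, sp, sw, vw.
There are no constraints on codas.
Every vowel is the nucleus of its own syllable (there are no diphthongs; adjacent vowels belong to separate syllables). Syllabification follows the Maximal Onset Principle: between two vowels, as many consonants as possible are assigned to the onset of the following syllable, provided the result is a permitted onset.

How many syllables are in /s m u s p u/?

Nuclei (vowels): u, u → 2 syllables.

2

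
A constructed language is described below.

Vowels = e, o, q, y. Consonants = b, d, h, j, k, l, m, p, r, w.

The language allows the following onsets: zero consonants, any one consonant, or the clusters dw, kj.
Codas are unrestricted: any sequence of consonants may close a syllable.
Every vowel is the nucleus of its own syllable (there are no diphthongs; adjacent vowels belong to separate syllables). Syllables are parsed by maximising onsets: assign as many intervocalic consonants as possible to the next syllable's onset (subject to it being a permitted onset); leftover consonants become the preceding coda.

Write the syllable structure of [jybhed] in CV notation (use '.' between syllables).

Nuclei (vowels): y, e → 2 syllables.
σ1/σ2 boundary: /bh/ — longest licit onset from the right is /h/, leaving /b/ as coda.
So the parse is jyb.hed.
Mapping each syllable to C/V: /jyb/ → CVC, /hed/ → CVC.

CVC.CVC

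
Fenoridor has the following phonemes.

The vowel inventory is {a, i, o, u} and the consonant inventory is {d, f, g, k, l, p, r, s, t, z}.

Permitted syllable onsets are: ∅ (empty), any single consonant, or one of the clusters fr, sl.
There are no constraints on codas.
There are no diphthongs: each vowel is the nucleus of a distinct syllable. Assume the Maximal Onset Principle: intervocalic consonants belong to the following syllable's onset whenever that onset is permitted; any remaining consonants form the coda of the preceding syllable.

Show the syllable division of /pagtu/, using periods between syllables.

pag.tu

Nuclei (vowels): a, u → 2 syllables.
/a…u/ gap (V1→V2): /gt/ splits as /g/ + /t/ (/t/ is the longest suffix that is a licit onset).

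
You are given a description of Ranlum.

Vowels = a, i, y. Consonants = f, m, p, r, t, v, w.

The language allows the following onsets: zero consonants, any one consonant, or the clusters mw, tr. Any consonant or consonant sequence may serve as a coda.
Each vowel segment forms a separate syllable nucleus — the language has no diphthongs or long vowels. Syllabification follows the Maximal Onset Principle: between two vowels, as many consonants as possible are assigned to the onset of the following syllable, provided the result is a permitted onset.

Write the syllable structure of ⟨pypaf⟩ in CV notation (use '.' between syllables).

CV.CVC

The vowels are y, a — 2 nuclei, so 2 syllables.
/y…a/ gap (V1→V2): just /p/ — single C goes to the following onset.
Putting it together: py.paf.
Mapping each syllable to C/V: /py/ → CV, /paf/ → CVC.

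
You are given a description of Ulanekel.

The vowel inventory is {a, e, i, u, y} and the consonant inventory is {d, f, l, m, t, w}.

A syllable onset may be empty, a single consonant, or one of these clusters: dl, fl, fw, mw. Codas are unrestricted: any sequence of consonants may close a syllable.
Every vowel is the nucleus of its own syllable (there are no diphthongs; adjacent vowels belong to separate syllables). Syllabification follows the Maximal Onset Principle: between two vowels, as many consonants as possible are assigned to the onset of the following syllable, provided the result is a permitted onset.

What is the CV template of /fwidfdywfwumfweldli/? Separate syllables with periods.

CCVCC.CVC.CCVC.CCVC.CCV

Vowels present: i, y, u, e, i; each is a nucleus, giving 5 syllables.
Between /i/ (V1) and /y/ (V2): /dfd/ — longest licit onset from the right is /d/, leaving /df/ as coda.
Between /y/ (V2) and /u/ (V3): /wfw/; trying suffixes from longest down, /fw/ is the first permitted one, so coda /w/ | onset /fw/.
Between /u/ (V3) and /e/ (V4): cluster /mfw/ — the longest permitted-onset suffix is /fw/; onset = /fw/, preceding coda = /m/.
Between /e/ (V4) and /i/ (V5): cluster /ldl/ — the longest permitted-onset suffix is /dl/; onset = /dl/, preceding coda = /l/.
Putting it together: fwidf.dyw.fwum.fwel.dli.
Mapping each syllable to C/V: /fwidf/ → CCVCC, /dyw/ → CVC, /fwum/ → CCVC, /fwel/ → CCVC, /dli/ → CCV.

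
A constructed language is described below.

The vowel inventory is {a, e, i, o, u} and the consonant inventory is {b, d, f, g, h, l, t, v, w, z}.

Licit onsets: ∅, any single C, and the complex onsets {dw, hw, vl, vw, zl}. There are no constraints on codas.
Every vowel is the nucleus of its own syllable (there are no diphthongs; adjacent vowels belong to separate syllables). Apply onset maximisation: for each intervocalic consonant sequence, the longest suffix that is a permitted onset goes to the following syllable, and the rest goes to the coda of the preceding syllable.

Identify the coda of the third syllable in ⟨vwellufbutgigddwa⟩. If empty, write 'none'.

t

Vowels present: e, u, u, i, a; each is a nucleus, giving 5 syllables.
/e…u/ gap (V1→V2): /ll/ — longest licit onset from the right is /l/, leaving /l/ as coda.
/u…u/ gap (V2→V3): cluster /fb/ — the longest permitted-onset suffix is /b/; onset = /b/, preceding coda = /f/.
/u…i/ gap (V3→V4): cluster /tg/ — the longest permitted-onset suffix is /g/; onset = /g/, preceding coda = /t/.
/i…a/ gap (V4→V5): /gddw/ — longest licit onset from the right is /dw/, leaving /gd/ as coda.
Syllabification: vwel.luf.but.gigd.dwa.
Syllable 3 is /but/: onset /b/, nucleus /u/, coda /t/.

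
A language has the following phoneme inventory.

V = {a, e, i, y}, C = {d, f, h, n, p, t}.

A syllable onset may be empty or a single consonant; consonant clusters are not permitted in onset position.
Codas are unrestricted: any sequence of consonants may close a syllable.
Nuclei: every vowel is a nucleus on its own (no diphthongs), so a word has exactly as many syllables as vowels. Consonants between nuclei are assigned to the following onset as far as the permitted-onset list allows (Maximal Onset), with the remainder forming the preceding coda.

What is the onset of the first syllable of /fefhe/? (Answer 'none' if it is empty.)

f

The vowels are e, e — 2 nuclei, so 2 syllables.
V1 /e/ – V2 /e/: /fh/ splits as /f/ + /h/ (/h/ is the longest suffix that is a licit onset).
Putting it together: fef.he.
Syllable 1 is /fef/: onset /f/, nucleus /e/, coda /f/.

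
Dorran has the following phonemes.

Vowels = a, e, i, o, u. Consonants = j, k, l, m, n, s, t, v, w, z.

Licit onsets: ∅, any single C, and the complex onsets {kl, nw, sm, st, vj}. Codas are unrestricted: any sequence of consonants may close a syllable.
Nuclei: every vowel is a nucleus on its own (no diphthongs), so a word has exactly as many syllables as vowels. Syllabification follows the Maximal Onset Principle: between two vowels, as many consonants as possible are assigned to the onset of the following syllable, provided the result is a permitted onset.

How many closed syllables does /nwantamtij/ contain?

Vowels present: a, a, i; each is a nucleus, giving 3 syllables.
V1 /a/ – V2 /a/: /nt/ splits as /n/ + /t/ (/t/ is the longest suffix that is a licit onset).
V2 /a/ – V3 /i/: /mt/ splits as /m/ + /t/ (/t/ is the longest suffix that is a licit onset).
Putting it together: nwan.tam.tij.
Classifying each syllable: /nwan/ (closed), /tam/ (closed), /tij/ (closed).
Closed syllables: 3.

3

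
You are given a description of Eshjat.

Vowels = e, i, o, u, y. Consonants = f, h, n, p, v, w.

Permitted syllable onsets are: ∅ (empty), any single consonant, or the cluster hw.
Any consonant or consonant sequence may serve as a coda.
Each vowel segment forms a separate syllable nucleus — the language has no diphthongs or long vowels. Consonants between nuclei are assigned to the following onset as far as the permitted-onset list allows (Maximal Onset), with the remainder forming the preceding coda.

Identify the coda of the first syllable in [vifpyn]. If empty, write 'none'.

The vowels are i, y — 2 nuclei, so 2 syllables.
Between /i/ (V1) and /y/ (V2): /fp/ — longest licit onset from the right is /p/, leaving /f/ as coda.
Putting it together: vif.pyn.
Syllable 1 is /vif/: onset /v/, nucleus /i/, coda /f/.

f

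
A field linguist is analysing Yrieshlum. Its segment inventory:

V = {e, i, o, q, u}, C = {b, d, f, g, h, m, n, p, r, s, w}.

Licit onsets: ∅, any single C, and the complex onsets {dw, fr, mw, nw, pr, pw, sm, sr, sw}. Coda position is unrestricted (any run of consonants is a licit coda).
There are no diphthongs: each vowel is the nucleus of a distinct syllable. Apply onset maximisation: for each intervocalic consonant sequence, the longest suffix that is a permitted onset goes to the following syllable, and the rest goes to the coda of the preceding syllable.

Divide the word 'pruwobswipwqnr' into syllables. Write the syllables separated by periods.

The vowels are u, o, i, q — 4 nuclei, so 4 syllables.
Between /u/ (V1) and /o/ (V2): /w/ → onset of the next syllable (single consonants are always licit onsets).
Between /o/ (V2) and /i/ (V3): cluster /bsw/ — the longest permitted-onset suffix is /sw/; onset = /sw/, preceding coda = /b/.
Between /i/ (V3) and /q/ (V4): /pw/ is a licit onset in full, so it all attaches to the next syllable.

pru.wob.swi.pwqnr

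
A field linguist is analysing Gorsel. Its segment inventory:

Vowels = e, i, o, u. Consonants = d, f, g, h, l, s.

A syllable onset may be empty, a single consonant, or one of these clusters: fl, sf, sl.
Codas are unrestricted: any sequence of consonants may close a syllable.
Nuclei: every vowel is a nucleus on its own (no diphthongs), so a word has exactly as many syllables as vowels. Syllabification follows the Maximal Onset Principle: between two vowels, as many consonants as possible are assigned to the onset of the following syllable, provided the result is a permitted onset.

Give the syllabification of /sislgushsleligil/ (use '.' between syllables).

The vowels are i, u, e, i, i — 5 nuclei, so 5 syllables.
/i…u/ gap (V1→V2): /slg/ splits as /sl/ + /g/ (/g/ is the longest suffix that is a licit onset).
/u…e/ gap (V2→V3): /shsl/ splits as /sh/ + /sl/ (/sl/ is the longest suffix that is a licit onset).
/e…i/ gap (V3→V4): /l/ → onset of the next syllable (single consonants are always licit onsets).
/i…i/ gap (V4→V5): /g/ → onset of the next syllable (single consonants are always licit onsets).

sisl.gush.sle.li.gil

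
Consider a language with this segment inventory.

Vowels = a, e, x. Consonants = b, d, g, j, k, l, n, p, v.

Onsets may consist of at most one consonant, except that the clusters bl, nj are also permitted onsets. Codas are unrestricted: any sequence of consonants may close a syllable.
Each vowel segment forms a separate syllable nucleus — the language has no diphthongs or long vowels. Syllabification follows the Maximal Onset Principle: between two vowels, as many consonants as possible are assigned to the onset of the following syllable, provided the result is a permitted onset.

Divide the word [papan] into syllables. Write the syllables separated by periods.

pa.pan

Nuclei (vowels): a, a → 2 syllables.
V1 /a/ – V2 /a/: /p/ is a single consonant, so it becomes the next onset.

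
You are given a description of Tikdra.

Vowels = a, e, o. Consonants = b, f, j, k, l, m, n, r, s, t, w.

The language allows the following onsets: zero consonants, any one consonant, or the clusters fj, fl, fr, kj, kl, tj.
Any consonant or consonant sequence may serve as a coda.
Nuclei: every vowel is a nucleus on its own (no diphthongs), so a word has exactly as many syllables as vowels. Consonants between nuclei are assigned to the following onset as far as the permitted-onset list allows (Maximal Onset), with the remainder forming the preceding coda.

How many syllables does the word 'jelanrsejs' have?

3

Vowels present: e, a, e; each is a nucleus, giving 3 syllables.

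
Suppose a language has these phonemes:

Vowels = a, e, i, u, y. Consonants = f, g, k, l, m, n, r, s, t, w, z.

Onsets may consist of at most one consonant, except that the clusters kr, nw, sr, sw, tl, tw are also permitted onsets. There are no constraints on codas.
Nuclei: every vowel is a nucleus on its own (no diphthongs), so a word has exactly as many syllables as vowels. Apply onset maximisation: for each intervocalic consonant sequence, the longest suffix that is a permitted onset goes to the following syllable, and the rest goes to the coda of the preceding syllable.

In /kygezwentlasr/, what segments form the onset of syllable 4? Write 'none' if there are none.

The vowels are y, e, e, a — 4 nuclei, so 4 syllables.
σ1/σ2 boundary: /g/ → onset of the next syllable (single consonants are always licit onsets).
σ2/σ3 boundary: /zw/ — longest licit onset from the right is /w/, leaving /z/ as coda.
σ3/σ4 boundary: /ntl/ — longest licit onset from the right is /tl/, leaving /n/ as coda.
Putting it together: ky.gez.wen.tlasr.
Syllable 4 is /tlasr/: onset /tl/, nucleus /a/, coda /sr/.

tl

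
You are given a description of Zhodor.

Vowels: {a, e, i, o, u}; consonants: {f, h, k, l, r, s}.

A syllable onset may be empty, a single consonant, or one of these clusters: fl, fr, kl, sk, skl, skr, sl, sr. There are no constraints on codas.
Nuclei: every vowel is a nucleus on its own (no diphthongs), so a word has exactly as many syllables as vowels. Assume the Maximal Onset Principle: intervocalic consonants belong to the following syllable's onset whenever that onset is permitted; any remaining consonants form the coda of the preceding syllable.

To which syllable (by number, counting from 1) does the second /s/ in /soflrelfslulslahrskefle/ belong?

The vowels are o, e, u, a, e, e — 6 nuclei, so 6 syllables.
/o…e/ gap (V1→V2): /flr/; trying suffixes from longest down, /r/ is the first permitted one, so coda /fl/ | onset /r/.
/e…u/ gap (V2→V3): cluster /lfsl/ — the longest permitted-onset suffix is /sl/; onset = /sl/, preceding coda = /lf/.
/u…a/ gap (V3→V4): /lsl/ splits as /l/ + /sl/ (/sl/ is the longest suffix that is a licit onset).
/a…e/ gap (V4→V5): /hrsk/; trying suffixes from longest down, /sk/ is the first permitted one, so coda /hr/ | onset /sk/.
/e…e/ gap (V5→V6): /fl/ is a licit onset in full, so it all attaches to the next syllable.
So the parse is sofl.relf.slul.slahr.ske.fle.
The second /s/ is in the onset of syllable 3 (/slul/).

3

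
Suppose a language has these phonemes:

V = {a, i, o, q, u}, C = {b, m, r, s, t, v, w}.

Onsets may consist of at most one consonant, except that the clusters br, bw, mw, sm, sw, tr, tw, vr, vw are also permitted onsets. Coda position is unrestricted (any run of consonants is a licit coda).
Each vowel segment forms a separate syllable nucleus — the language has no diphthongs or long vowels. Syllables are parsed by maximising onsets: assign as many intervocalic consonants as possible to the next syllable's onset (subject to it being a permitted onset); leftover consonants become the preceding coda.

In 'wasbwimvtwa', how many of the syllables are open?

Vowels present: a, i, a; each is a nucleus, giving 3 syllables.
Between /a/ (V1) and /i/ (V2): /sbw/ — longest licit onset from the right is /bw/, leaving /s/ as coda.
Between /i/ (V2) and /a/ (V3): cluster /mvtw/ — the longest permitted-onset suffix is /tw/; onset = /tw/, preceding coda = /mv/.
So the parse is was.bwimv.twa.
Classifying each syllable: /was/ (closed), /bwimv/ (closed), /twa/ (open).
Open syllables: 1.

1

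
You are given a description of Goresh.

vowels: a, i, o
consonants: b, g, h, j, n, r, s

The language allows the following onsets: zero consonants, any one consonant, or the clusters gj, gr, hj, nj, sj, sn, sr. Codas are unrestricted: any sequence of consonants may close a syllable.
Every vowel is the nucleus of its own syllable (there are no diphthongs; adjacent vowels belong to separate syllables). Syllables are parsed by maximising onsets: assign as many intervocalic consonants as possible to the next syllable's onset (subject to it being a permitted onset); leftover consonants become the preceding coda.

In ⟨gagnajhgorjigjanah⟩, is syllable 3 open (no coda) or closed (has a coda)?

closed

Vowels present: a, a, o, i, a, a; each is a nucleus, giving 6 syllables.
σ1/σ2 boundary: /gn/; trying suffixes from longest down, /n/ is the first permitted one, so coda /g/ | onset /n/.
σ2/σ3 boundary: /jhg/ — longest licit onset from the right is /g/, leaving /jh/ as coda.
σ3/σ4 boundary: cluster /rj/ — the longest permitted-onset suffix is /j/; onset = /j/, preceding coda = /r/.
σ4/σ5 boundary: /gj/ is a licit onset in full, so it all attaches to the next syllable.
σ5/σ6 boundary: just /n/ — single C goes to the following onset.
Putting it together: gag.najh.gor.ji.gja.nah.
Syllable 3 is /gor/ with coda /r/, so it is closed.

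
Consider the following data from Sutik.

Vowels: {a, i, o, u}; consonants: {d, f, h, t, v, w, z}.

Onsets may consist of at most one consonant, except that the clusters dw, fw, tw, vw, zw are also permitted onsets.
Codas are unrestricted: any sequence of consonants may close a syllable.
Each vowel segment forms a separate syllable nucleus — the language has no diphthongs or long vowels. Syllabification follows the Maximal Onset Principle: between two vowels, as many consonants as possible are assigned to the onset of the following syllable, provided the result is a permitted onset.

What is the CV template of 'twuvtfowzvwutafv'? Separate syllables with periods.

Vowels present: u, o, u, a; each is a nucleus, giving 4 syllables.
Between /u/ (V1) and /o/ (V2): /vtf/; trying suffixes from longest down, /f/ is the first permitted one, so coda /vt/ | onset /f/.
Between /o/ (V2) and /u/ (V3): cluster /wzvw/ — the longest permitted-onset suffix is /vw/; onset = /vw/, preceding coda = /wz/.
Between /u/ (V3) and /a/ (V4): /t/ is a single consonant, so it becomes the next onset.
Putting it together: twuvt.fowz.vwu.tafv.
Mapping each syllable to C/V: /twuvt/ → CCVCC, /fowz/ → CVCC, /vwu/ → CCV, /tafv/ → CVCC.

CCVCC.CVCC.CCV.CVCC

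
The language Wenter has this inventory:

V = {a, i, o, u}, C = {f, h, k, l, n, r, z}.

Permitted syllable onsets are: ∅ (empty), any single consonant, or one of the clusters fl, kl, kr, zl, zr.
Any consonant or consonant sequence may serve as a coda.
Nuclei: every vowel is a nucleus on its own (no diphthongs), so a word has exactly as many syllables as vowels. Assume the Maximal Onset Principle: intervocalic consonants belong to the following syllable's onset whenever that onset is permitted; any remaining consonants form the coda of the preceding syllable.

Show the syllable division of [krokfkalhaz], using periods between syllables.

The vowels are o, a, a — 3 nuclei, so 3 syllables.
V1 /o/ – V2 /a/: /kfk/ splits as /kf/ + /k/ (/k/ is the longest suffix that is a licit onset).
V2 /a/ – V3 /a/: /lh/; trying suffixes from longest down, /h/ is the first permitted one, so coda /l/ | onset /h/.

krokf.kal.haz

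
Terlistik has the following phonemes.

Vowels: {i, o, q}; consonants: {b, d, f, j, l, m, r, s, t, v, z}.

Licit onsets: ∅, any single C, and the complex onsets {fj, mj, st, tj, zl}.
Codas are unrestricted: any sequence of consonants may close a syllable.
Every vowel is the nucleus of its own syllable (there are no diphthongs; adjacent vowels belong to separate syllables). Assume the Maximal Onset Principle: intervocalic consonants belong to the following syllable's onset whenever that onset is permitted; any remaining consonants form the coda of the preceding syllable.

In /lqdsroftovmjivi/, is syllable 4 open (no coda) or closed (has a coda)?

open

The vowels are q, o, o, i, i — 5 nuclei, so 5 syllables.
Between /q/ (V1) and /o/ (V2): /dsr/ splits as /ds/ + /r/ (/r/ is the longest suffix that is a licit onset).
Between /o/ (V2) and /o/ (V3): /ft/ — longest licit onset from the right is /t/, leaving /f/ as coda.
Between /o/ (V3) and /i/ (V4): /vmj/ splits as /v/ + /mj/ (/mj/ is the longest suffix that is a licit onset).
Between /i/ (V4) and /i/ (V5): just /v/ — single C goes to the following onset.
Result: lqds.rof.tov.mji.vi.
Syllable 4 is /mji/; it ends in its nucleus with no coda, so it is open.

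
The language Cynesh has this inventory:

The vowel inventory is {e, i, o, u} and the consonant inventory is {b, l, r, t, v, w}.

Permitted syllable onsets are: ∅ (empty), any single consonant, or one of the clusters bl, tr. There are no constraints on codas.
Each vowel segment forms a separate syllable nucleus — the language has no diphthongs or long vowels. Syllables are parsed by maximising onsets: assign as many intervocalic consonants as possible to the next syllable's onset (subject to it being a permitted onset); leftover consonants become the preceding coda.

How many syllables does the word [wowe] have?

2

Vowels present: o, e; each is a nucleus, giving 2 syllables.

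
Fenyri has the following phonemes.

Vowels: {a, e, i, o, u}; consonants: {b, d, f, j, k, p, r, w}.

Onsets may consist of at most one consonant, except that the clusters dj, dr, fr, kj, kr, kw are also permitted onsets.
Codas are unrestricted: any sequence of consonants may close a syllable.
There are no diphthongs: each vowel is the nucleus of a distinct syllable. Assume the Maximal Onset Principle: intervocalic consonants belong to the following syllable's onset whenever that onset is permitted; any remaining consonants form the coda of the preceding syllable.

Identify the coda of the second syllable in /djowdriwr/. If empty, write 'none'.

wr

Vowels present: o, i; each is a nucleus, giving 2 syllables.
Between /o/ (V1) and /i/ (V2): cluster /wdr/ — the longest permitted-onset suffix is /dr/; onset = /dr/, preceding coda = /w/.
So the parse is djow.driwr.
Syllable 2 is /driwr/: onset /dr/, nucleus /i/, coda /wr/.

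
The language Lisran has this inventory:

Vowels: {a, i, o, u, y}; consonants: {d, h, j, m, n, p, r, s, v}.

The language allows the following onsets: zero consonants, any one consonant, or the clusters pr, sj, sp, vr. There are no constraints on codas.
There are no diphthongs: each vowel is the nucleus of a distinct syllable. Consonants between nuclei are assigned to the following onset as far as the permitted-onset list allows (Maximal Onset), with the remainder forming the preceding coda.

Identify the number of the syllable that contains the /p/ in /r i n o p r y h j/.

The vowels are i, o, y — 3 nuclei, so 3 syllables.
Between /i/ (V1) and /o/ (V2): just /n/ — single C goes to the following onset.
Between /o/ (V2) and /y/ (V3): /pr/ is a licit onset in full, so it all attaches to the next syllable.
Result: ri.no.pryhj.
The /p/ is in the onset of syllable 3 (/pryhj/).

3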